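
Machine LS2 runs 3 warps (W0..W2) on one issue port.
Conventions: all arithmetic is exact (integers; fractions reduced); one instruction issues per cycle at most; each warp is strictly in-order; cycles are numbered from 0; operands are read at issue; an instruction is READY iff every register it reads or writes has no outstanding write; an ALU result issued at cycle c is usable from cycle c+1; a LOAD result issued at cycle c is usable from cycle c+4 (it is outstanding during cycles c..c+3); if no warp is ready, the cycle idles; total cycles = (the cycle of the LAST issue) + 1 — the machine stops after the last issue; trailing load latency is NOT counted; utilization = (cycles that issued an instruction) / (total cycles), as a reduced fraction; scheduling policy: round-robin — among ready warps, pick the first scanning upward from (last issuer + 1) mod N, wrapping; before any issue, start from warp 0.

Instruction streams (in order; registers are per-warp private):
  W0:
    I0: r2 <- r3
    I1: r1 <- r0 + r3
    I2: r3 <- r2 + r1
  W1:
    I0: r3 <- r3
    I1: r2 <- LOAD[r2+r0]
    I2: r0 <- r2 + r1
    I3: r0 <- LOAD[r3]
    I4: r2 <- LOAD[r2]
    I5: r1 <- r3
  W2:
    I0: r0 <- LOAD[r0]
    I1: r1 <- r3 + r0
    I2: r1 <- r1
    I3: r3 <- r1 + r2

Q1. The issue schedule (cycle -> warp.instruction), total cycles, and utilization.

cycle 0: W0.I0
cycle 1: W1.I0
cycle 2: W2.I0
cycle 3: W0.I1
cycle 4: W1.I1
cycle 5: W0.I2
cycle 6: W2.I1
cycle 7: W2.I2
cycle 8: W1.I2
cycle 9: W2.I3
cycle 10: W1.I3
cycle 11: W1.I4
cycle 12: W1.I5

Answer: 13 cycles, utilization 1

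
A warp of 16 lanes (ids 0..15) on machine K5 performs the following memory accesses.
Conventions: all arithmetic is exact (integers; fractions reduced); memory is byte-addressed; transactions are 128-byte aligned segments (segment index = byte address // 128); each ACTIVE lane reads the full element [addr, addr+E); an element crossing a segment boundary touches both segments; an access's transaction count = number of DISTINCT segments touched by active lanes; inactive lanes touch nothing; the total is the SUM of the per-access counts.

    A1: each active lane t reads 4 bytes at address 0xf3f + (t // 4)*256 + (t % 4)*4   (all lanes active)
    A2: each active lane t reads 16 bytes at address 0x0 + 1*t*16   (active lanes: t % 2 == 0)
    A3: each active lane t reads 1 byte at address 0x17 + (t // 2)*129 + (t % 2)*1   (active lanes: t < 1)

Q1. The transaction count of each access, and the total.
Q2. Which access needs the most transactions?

A1: 4 transactions
A2: 2 transactions
A3: 1 transaction

Answer: 4,2,1; total 7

Answer: A1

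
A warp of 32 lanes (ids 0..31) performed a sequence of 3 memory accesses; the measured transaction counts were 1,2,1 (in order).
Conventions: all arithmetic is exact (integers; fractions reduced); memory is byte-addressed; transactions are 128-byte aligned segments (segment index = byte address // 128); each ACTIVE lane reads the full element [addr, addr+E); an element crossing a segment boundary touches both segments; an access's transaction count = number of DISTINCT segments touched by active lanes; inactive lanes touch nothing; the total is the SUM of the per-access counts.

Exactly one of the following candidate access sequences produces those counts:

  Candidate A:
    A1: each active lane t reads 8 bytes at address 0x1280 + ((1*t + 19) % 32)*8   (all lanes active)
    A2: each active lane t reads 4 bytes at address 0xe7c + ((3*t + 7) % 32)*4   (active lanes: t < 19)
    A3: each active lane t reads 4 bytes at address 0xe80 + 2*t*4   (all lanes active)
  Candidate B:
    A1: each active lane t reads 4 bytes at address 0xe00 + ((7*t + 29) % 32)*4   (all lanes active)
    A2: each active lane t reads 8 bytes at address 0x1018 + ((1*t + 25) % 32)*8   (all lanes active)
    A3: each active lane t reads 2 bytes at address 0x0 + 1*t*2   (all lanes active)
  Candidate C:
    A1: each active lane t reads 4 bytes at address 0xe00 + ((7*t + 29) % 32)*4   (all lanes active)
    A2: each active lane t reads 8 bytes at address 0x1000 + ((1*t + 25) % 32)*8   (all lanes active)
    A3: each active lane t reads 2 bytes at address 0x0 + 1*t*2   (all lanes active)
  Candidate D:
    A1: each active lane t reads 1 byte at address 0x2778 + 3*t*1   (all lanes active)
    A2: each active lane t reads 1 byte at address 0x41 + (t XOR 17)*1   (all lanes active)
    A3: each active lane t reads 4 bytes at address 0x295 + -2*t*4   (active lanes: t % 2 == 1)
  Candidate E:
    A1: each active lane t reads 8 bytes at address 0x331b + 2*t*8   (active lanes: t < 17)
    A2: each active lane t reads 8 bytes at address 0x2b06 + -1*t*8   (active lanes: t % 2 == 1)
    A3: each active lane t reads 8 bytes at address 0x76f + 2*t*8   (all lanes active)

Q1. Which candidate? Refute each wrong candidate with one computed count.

A: A1 gives 2 transactions, not 1
B: A2 gives 3 transactions, not 2
D: A1 gives 2 transactions, not 1
E: A1 gives 3 transactions, not 1
C: all counts match (1,2,1)

Answer: C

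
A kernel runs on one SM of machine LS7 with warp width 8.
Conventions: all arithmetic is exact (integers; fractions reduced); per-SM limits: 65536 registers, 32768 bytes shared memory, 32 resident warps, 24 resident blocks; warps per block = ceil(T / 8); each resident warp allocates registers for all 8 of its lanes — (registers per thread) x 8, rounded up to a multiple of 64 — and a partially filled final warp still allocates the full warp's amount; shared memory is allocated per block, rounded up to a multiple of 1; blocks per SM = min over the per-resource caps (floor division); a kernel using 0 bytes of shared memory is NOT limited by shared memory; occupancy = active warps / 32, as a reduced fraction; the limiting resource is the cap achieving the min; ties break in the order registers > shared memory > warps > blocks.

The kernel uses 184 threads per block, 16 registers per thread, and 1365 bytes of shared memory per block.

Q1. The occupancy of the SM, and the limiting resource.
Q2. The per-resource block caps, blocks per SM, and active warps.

Answer: occupancy 23/32, limited by warps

registers: 22 blocks
shared memory: 24 blocks
warps: 1 block
blocks: 24 blocks

Answer: 1 block, 23 active warps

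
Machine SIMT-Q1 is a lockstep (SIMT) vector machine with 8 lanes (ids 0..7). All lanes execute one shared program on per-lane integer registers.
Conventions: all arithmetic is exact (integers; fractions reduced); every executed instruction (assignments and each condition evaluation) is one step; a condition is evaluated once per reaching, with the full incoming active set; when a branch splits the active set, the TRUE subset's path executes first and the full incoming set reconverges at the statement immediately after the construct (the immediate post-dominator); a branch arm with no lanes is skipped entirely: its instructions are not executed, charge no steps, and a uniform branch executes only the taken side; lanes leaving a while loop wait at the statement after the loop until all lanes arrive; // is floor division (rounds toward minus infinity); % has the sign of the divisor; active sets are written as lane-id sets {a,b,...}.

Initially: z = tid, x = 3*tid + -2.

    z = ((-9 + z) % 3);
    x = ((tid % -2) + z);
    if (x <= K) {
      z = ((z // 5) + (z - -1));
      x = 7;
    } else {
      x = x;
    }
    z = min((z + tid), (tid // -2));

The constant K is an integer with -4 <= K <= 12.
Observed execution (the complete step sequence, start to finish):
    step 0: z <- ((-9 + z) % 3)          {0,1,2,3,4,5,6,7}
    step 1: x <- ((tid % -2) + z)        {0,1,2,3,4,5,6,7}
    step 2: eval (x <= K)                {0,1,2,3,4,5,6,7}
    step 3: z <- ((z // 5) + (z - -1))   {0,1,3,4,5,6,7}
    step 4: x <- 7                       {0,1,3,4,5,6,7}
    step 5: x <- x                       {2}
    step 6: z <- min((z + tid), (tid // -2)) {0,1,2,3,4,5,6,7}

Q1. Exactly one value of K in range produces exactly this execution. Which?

Answer: K = 1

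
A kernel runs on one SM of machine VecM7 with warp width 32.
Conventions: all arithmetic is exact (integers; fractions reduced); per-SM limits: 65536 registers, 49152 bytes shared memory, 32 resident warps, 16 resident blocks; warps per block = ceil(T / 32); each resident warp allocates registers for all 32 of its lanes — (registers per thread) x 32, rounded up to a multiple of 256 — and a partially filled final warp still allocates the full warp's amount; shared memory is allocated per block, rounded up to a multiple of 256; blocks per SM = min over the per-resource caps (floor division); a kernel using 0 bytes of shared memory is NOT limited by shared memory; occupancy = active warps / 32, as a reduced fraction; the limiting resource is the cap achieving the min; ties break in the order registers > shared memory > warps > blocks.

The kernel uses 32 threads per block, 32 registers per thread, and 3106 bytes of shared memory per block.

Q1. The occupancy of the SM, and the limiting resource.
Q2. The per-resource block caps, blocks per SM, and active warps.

Answer: occupancy 7/16, limited by shared memory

registers: 64 blocks
shared memory: 14 blocks
warps: 32 blocks
blocks: 16 blocks

Answer: 14 blocks, 14 active warps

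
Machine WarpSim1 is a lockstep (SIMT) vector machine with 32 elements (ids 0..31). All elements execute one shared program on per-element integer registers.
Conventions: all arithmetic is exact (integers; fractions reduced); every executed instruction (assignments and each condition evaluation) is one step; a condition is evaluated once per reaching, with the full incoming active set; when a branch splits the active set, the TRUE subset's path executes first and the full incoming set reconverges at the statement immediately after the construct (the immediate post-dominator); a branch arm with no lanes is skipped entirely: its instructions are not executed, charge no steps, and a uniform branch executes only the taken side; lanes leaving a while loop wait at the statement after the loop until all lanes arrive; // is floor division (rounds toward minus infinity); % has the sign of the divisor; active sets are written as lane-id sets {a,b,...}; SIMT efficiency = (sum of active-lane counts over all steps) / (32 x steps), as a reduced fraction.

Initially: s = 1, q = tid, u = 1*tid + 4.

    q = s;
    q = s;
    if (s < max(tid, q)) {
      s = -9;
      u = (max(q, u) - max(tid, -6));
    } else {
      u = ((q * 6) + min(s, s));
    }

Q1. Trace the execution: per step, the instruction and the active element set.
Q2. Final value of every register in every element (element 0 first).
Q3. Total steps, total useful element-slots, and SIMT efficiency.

step 0: q <- s                       {0,1,2,3,4,5,6,7,8,9,10,11,12,13,14,15,16,17,18,19,20,21,22,23,24,25,26,27,28,29,30,31}
step 1: q <- s                       {0,1,2,3,4,5,6,7,8,9,10,11,12,13,14,15,16,17,18,19,20,21,22,23,24,25,26,27,28,29,30,31}
step 2: eval (s < max(tid, q))       {0,1,2,3,4,5,6,7,8,9,10,11,12,13,14,15,16,17,18,19,20,21,22,23,24,25,26,27,28,29,30,31}
step 3: s <- -9                      {2,3,4,5,6,7,8,9,10,11,12,13,14,15,16,17,18,19,20,21,22,23,24,25,26,27,28,29,30,31}
step 4: u <- (max(q, u) - max(tid, -6)) {2,3,4,5,6,7,8,9,10,11,12,13,14,15,16,17,18,19,20,21,22,23,24,25,26,27,28,29,30,31}
step 5: u <- ((q * 6) + min(s, s))   {0,1}

Answer: 6 steps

s: 1,1,-9,-9,-9,-9,-9,-9,-9,-9,-9,-9,-9,-9,-9,-9,-9,-9,-9,-9,-9,-9,-9,-9,-9,-9,-9,-9,-9,-9,-9,-9
q: 1,1,1,1,1,1,1,1,1,1,1,1,1,1,1,1,1,1,1,1,1,1,1,1,1,1,1,1,1,1,1,1
u: 7,7,4,4,4,4,4,4,4,4,4,4,4,4,4,4,4,4,4,4,4,4,4,4,4,4,4,4,4,4,4,4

steps = 6; useful = 158; efficiency = 158/192 = 79/96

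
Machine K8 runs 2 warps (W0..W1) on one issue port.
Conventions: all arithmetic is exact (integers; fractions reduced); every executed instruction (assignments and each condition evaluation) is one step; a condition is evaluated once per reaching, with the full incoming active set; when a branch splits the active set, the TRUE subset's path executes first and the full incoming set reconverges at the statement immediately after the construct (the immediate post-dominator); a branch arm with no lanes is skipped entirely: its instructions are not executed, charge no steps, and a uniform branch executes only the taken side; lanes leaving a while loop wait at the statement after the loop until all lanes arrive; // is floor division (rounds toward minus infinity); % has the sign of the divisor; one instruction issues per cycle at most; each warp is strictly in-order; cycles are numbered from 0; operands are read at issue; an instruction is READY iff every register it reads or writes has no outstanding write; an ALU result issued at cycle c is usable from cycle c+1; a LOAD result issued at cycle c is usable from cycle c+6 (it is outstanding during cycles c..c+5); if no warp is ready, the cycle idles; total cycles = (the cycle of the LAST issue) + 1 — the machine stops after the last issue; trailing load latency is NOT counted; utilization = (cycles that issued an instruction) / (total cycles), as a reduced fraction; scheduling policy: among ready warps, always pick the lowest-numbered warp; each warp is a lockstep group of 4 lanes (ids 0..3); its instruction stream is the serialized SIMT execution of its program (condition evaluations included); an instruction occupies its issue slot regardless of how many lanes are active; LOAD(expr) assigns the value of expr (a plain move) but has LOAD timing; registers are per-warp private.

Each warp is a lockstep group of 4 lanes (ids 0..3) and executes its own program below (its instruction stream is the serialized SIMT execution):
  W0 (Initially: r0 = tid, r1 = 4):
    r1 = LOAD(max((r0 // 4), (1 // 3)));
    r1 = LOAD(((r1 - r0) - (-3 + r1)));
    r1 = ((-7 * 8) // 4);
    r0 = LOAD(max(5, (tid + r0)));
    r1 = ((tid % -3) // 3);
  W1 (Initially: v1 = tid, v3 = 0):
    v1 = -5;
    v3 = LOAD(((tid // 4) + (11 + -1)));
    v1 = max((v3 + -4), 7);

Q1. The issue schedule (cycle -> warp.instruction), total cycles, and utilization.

cycle 0: W0.I0
cycle 1: W1.I0
cycle 2: W1.I1
cycle 3: idle
cycle 4: idle
cycle 5: idle
cycle 6: W0.I1
cycle 7: idle
cycle 8: W1.I2
cycle 9: idle
cycle 10: idle
cycle 11: idle
cycle 12: W0.I2
cycle 13: W0.I3
cycle 14: W0.I4

Answer: 15 cycles, utilization 8/15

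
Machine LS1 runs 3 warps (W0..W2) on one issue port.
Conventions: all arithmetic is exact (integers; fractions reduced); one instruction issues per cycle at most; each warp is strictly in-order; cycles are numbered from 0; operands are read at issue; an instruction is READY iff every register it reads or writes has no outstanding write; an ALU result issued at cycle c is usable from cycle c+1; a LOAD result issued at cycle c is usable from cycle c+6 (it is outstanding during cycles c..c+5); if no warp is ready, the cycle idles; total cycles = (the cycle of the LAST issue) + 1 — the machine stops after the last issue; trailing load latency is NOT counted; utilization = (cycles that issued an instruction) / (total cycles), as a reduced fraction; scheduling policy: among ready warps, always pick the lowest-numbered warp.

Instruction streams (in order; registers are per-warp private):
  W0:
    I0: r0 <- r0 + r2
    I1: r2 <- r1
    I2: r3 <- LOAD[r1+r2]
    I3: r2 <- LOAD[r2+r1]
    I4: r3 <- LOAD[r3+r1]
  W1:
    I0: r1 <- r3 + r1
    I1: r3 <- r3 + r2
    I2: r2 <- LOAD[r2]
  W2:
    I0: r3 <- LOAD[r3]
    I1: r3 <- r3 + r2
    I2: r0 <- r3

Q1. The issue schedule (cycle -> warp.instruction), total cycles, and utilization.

cycle 0: W0.I0
cycle 1: W0.I1
cycle 2: W0.I2
cycle 3: W0.I3
cycle 4: W1.I0
cycle 5: W1.I1
cycle 6: W1.I2
cycle 7: W2.I0
cycle 8: W0.I4
cycle 9: idle
cycle 10: idle
cycle 11: idle
cycle 12: idle
cycle 13: W2.I1
cycle 14: W2.I2

Answer: 15 cycles, utilization 11/15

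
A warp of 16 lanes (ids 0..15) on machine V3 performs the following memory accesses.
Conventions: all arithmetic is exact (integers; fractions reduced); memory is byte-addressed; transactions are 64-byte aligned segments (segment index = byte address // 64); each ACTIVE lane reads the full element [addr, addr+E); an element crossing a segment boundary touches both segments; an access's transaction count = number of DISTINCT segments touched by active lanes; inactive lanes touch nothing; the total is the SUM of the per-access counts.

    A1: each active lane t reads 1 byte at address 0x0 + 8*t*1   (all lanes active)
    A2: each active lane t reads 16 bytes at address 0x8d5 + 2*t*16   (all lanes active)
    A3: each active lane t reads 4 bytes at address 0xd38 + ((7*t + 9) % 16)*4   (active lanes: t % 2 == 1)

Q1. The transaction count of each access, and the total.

A1: 2 transactions
A2: 9 transactions
A3: 2 transactions

Answer: 2,9,2; total 13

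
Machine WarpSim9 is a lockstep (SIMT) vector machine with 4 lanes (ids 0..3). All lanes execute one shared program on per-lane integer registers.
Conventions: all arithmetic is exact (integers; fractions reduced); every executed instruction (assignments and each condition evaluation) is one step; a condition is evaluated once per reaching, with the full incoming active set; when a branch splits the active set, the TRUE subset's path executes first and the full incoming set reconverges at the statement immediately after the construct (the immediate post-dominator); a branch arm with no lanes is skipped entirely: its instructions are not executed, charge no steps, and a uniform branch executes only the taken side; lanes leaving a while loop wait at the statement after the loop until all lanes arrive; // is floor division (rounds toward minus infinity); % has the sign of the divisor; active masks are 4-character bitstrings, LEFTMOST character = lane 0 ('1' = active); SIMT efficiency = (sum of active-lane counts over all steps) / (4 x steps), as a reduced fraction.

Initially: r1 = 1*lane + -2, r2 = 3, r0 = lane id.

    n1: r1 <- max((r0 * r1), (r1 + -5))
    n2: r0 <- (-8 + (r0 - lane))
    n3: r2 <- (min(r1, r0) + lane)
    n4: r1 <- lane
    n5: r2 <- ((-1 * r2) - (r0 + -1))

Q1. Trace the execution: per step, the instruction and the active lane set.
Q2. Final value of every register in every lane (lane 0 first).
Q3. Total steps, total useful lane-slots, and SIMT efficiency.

step 0: r1 <- max((r0 * r1), (r1 + -5)) 1111
step 1: r0 <- (-8 + (r0 - lane))     1111
step 2: r2 <- (min(r1, r0) + lane)   1111
step 3: r1 <- lane                   1111
step 4: r2 <- ((-1 * r2) - (r0 + -1)) 1111

Answer: 5 steps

r1: 0,1,2,3
r2: 17,16,15,14
r0: -8,-8,-8,-8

steps = 5; useful = 20; efficiency = 20/20 = 1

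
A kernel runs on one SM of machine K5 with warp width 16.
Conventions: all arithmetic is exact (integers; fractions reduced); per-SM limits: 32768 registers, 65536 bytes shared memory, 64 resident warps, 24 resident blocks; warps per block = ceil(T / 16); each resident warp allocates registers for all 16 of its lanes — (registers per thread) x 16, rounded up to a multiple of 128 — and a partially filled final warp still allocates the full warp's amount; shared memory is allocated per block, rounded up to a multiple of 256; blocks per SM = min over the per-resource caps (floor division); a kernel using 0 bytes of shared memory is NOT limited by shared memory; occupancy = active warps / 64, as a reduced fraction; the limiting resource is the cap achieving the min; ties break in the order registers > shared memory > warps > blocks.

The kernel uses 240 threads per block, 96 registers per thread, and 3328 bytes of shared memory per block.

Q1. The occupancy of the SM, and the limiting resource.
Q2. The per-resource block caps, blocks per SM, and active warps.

Answer: occupancy 15/64, limited by registers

registers: 1 block
shared memory: 19 blocks
warps: 4 blocks
blocks: 24 blocks

Answer: 1 block, 15 active warps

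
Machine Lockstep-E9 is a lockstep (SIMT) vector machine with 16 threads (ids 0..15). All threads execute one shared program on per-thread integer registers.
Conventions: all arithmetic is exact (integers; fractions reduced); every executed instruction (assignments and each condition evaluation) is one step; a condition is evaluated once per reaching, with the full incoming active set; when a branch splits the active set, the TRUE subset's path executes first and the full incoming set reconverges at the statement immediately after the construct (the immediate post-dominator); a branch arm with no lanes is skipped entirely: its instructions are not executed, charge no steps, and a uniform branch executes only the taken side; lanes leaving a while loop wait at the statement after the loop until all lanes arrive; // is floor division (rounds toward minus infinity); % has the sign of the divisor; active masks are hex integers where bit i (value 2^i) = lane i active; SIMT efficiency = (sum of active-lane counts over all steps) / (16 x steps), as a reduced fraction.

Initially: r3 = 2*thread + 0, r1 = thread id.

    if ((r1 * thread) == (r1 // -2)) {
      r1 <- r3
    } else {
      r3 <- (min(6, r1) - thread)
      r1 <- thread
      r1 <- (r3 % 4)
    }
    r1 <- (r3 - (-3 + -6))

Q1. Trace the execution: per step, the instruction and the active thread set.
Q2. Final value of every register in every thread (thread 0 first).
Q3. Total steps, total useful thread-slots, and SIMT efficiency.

step 0: eval ((r1 * thread) == (r1 // -2)) 0xffff
step 1: r1 <- r3                     0x0001
step 2: r3 <- (min(6, r1) - thread)  0xfffe
step 3: r1 <- thread                 0xfffe
step 4: r1 <- (r3 % 4)               0xfffe
step 5: r1 <- (r3 - (-3 + -6))       0xffff

Answer: 6 steps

r3: 0,0,0,0,0,0,0,-1,-2,-3,-4,-5,-6,-7,-8,-9
r1: 9,9,9,9,9,9,9,8,7,6,5,4,3,2,1,0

steps = 6; useful = 78; efficiency = 78/96 = 13/16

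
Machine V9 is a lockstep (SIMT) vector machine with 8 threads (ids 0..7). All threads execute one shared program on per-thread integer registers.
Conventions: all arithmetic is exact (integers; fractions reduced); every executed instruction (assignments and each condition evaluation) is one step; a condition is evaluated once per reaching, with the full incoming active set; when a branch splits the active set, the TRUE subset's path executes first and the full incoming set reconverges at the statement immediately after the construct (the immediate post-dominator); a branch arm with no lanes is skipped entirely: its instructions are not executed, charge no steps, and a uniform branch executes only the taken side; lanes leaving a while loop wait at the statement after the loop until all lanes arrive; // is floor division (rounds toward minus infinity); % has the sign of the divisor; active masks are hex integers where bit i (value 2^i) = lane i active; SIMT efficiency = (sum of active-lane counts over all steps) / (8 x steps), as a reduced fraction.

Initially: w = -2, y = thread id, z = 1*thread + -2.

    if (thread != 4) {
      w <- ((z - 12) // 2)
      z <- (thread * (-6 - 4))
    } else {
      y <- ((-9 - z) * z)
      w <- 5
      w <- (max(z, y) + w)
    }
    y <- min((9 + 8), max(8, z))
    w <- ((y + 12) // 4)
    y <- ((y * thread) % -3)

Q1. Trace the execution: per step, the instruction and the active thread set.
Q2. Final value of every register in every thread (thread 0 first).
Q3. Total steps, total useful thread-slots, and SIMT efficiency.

step 0: eval (thread != 4)           0xff
step 1: w <- ((z - 12) // 2)         0xef
step 2: z <- (thread * (-6 - 4))     0xef
step 3: y <- ((-9 - z) * z)          0x10
step 4: w <- 5                       0x10
step 5: w <- (max(z, y) + w)         0x10
step 6: y <- min((9 + 8), max(8, z)) 0xff
step 7: w <- ((y + 12) // 4)         0xff
step 8: y <- ((y * thread) % -3)     0xff

Answer: 9 steps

w: 5,5,5,5,5,5,5,5
y: 0,-1,-2,0,-1,-2,0,-1
z: 0,-10,-20,-30,2,-50,-60,-70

steps = 9; useful = 49; efficiency = 49/72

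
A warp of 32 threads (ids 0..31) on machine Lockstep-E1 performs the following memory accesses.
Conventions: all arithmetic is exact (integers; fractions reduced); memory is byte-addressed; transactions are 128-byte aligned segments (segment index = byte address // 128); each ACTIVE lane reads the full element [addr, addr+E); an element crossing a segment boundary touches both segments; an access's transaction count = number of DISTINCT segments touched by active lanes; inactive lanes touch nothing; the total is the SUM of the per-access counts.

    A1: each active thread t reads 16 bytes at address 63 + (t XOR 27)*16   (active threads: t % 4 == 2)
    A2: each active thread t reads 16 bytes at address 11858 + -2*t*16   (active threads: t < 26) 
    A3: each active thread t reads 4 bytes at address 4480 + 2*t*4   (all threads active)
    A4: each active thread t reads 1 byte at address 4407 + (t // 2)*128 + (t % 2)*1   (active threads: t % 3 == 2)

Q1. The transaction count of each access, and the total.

A1: 5 transactions
A2: 7 transactions
A3: 2 transactions
A4: 10 transactions

Answer: 5,7,2,10; total 24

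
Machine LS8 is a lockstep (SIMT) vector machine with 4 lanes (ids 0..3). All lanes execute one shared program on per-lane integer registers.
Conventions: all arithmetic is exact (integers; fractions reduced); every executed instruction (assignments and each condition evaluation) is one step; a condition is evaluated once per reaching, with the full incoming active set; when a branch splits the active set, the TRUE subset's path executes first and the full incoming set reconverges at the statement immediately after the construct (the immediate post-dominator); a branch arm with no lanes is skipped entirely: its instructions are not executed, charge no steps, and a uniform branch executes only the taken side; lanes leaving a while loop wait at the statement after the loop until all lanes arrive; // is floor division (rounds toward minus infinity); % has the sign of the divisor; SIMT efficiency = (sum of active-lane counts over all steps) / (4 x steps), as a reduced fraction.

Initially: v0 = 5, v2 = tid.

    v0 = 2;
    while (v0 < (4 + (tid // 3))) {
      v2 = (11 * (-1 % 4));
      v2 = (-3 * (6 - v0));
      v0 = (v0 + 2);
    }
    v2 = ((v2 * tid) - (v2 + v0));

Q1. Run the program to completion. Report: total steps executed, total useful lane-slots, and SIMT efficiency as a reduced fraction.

Answer: 11 steps, 32 useful, 8/11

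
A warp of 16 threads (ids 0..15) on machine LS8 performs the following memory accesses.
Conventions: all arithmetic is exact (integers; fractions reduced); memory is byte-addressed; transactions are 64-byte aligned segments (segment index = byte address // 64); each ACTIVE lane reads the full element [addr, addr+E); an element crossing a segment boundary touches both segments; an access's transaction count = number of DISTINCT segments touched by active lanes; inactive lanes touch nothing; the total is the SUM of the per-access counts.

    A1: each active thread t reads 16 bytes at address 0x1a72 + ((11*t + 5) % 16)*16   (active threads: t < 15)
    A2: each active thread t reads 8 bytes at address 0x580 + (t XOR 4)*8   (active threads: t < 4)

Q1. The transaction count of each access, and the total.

A1: 5 transactions
A2: 1 transaction

Answer: 5,1; total 6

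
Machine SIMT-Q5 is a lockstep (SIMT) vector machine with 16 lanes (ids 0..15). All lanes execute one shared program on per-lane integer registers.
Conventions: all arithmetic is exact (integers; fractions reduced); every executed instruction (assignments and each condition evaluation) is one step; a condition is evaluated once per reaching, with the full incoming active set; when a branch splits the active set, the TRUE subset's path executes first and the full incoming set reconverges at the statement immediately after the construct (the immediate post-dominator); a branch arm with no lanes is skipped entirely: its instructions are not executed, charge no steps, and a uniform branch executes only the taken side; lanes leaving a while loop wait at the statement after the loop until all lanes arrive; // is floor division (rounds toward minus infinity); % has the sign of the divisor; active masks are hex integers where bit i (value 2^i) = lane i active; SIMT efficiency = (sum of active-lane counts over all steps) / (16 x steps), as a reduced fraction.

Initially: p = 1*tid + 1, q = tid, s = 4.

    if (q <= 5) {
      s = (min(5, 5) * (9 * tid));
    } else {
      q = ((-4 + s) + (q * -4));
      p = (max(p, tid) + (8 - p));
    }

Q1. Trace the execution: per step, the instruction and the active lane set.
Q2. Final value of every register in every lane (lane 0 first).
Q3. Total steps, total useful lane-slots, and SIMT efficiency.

step 0: eval (q <= 5)                0xffff
step 1: s <- (min(5, 5) * (9 * tid)) 0x003f
step 2: q <- ((-4 + s) + (q * -4))   0xffc0
step 3: p <- (max(p, tid) + (8 - p)) 0xffc0

Answer: 4 steps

p: 1,2,3,4,5,6,8,8,8,8,8,8,8,8,8,8
q: 0,1,2,3,4,5,-24,-28,-32,-36,-40,-44,-48,-52,-56,-60
s: 0,45,90,135,180,225,4,4,4,4,4,4,4,4,4,4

steps = 4; useful = 42; efficiency = 42/64 = 21/32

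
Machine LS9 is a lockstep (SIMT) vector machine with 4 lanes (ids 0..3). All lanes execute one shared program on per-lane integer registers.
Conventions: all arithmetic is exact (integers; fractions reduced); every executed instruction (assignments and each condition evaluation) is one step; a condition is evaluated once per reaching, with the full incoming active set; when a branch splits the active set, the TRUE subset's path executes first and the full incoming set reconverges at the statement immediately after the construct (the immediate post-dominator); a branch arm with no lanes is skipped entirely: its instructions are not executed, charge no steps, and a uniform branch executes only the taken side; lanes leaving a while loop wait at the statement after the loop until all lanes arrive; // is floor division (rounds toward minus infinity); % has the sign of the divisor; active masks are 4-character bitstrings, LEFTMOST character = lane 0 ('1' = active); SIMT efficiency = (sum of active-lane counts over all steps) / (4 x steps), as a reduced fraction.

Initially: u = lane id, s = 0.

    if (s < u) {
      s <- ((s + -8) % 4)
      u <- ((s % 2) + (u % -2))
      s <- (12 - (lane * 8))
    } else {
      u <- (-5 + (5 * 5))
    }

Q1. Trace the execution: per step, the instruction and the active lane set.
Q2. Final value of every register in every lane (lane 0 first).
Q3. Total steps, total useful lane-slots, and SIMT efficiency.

step 0: eval (s < u)                 1111
step 1: s <- ((s + -8) % 4)          0111
step 2: u <- ((s % 2) + (u % -2))    0111
step 3: s <- (12 - (lane * 8))       0111
step 4: u <- (-5 + (5 * 5))          1000

Answer: 5 steps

u: 20,-1,0,-1
s: 0,4,-4,-12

steps = 5; useful = 14; efficiency = 14/20 = 7/10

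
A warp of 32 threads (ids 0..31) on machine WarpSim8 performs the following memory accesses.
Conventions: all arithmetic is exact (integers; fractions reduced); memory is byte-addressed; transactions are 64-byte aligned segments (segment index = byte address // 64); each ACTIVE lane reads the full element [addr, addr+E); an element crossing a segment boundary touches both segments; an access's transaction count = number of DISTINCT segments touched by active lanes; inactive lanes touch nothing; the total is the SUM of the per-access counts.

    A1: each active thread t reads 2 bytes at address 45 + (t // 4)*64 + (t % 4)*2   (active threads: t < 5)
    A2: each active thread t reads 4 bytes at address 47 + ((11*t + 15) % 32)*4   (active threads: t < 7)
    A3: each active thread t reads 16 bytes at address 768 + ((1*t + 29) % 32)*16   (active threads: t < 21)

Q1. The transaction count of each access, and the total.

A1: 2 transactions
A2: 2 transactions
A3: 6 transactions

Answer: 2,2,6; total 10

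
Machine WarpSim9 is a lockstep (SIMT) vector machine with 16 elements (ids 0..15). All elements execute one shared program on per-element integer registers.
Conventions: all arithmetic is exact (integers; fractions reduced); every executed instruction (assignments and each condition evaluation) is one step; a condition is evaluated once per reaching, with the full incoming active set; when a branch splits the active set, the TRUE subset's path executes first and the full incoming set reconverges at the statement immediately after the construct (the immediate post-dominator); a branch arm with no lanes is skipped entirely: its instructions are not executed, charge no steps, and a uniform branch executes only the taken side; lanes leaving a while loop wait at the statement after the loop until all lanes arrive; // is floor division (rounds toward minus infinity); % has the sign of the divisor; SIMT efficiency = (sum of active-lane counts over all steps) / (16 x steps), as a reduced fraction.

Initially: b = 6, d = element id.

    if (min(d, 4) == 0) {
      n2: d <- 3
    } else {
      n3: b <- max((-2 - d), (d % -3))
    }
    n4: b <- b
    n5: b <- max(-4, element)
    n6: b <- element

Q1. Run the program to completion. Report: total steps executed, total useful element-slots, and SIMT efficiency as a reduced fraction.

Answer: 6 steps, 80 useful, 5/6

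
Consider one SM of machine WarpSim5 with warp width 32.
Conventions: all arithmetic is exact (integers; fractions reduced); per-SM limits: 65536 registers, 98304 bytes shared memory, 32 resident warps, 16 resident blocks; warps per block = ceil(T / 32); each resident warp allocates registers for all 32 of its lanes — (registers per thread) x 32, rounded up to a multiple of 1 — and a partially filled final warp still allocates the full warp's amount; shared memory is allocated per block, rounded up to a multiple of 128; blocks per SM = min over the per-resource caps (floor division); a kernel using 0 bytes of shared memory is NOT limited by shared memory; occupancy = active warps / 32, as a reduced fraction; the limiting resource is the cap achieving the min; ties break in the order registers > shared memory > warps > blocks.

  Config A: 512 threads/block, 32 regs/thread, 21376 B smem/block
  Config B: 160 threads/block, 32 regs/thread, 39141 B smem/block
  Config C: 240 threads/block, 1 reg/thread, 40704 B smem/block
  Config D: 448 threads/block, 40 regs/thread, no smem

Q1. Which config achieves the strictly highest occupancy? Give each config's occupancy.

occupancies: A 1, B 5/16, C 1/2, D 7/8

Answer: A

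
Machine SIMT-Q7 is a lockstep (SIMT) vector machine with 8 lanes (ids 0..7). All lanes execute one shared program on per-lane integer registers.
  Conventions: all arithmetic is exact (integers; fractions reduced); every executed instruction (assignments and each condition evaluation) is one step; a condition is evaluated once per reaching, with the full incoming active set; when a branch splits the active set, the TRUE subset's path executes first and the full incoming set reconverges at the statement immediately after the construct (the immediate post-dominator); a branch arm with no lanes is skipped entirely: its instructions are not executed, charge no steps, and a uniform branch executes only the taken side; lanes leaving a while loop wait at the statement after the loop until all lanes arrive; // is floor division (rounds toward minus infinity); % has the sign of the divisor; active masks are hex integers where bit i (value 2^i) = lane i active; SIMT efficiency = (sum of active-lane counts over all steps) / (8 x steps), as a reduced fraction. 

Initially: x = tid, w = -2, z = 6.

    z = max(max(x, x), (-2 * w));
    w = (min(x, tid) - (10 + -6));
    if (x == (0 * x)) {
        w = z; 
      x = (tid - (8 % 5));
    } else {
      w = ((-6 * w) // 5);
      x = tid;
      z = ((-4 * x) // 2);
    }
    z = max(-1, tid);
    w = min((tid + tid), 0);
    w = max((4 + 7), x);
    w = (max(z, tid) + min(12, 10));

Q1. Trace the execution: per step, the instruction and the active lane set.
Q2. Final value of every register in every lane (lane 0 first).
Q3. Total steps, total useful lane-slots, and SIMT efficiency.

step 0: z <- max(max(x, x), (-2 * w)) 0xff
step 1: w <- (min(x, tid) - (10 + -6)) 0xff
step 2: eval (x == (0 * x))          0xff
step 3: w <- z                       0x01
step 4: x <- (tid - (8 % 5))         0x01
step 5: w <- ((-6 * w) // 5)         0xfe
step 6: x <- tid                     0xfe
step 7: z <- ((-4 * x) // 2)         0xfe
step 8: z <- max(-1, tid)            0xff
step 9: w <- min((tid + tid), 0)     0xff
step 10: w <- max((4 + 7), x)         0xff
step 11: w <- (max(z, tid) + min(12, 10)) 0xff

Answer: 12 steps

x: -3,1,2,3,4,5,6,7
w: 10,11,12,13,14,15,16,17
z: 0,1,2,3,4,5,6,7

steps = 12; useful = 79; efficiency = 79/96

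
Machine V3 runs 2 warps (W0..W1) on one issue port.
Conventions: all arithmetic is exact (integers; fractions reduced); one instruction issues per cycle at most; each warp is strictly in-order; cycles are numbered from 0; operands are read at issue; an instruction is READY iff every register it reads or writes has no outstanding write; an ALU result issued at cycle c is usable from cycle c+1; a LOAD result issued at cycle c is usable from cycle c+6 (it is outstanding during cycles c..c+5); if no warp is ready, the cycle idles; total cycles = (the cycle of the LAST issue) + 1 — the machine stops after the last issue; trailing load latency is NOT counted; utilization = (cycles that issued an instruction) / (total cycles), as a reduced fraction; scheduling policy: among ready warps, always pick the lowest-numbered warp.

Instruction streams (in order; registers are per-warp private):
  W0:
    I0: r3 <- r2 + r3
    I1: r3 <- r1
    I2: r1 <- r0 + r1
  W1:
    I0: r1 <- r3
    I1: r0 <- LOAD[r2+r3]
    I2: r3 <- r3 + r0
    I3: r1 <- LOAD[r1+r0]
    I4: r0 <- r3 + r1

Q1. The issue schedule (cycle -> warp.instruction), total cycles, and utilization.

cycle 0: W0.I0
cycle 1: W0.I1
cycle 2: W0.I2
cycle 3: W1.I0
cycle 4: W1.I1
cycle 5: idle
cycle 6: idle
cycle 7: idle
cycle 8: idle
cycle 9: idle
cycle 10: W1.I2
cycle 11: W1.I3
cycle 12: idle
cycle 13: idle
cycle 14: idle
cycle 15: idle
cycle 16: idle
cycle 17: W1.I4

Answer: 18 cycles, utilization 4/9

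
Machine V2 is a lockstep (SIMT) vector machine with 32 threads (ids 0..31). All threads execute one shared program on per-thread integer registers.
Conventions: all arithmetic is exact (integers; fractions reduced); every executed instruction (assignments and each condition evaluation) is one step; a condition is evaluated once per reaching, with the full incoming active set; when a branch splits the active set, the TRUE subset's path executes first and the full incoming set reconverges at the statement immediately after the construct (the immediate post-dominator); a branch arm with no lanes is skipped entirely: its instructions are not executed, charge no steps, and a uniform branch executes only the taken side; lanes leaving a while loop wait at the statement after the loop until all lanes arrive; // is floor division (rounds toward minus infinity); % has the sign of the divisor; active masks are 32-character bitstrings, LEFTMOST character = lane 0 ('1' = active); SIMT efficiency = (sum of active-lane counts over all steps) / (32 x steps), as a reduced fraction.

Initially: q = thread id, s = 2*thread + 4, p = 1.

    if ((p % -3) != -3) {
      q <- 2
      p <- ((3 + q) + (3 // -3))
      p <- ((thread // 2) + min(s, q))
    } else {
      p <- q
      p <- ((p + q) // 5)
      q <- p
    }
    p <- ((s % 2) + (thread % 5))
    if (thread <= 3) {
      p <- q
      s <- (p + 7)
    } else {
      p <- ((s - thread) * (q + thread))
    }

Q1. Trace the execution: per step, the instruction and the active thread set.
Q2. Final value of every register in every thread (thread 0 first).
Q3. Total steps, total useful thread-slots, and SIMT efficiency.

step 0: eval ((p % -3) != -3)        11111111111111111111111111111111
step 1: q <- 2                       11111111111111111111111111111111
step 2: p <- ((3 + q) + (3 // -3))   11111111111111111111111111111111
step 3: p <- ((thread // 2) + min(s, q)) 11111111111111111111111111111111
step 4: p <- ((s % 2) + (thread % 5)) 11111111111111111111111111111111
step 5: eval (thread <= 3)           11111111111111111111111111111111
step 6: p <- q                       11110000000000000000000000000000
step 7: s <- (p + 7)                 11110000000000000000000000000000
step 8: p <- ((s - thread) * (q + thread)) 00001111111111111111111111111111

Answer: 9 steps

q: 2,2,2,2,2,2,2,2,2,2,2,2,2,2,2,2,2,2,2,2,2,2,2,2,2,2,2,2,2,2,2,2
s: 9,9,9,9,12,14,16,18,20,22,24,26,28,30,32,34,36,38,40,42,44,46,48,50,52,54,56,58,60,62,64,66
p: 2,2,2,2,48,63,80,99,120,143,168,195,224,255,288,323,360,399,440,483,528,575,624,675,728,783,840,899,960,1023,1088,1155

steps = 9; useful = 228; efficiency = 228/288 = 19/24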